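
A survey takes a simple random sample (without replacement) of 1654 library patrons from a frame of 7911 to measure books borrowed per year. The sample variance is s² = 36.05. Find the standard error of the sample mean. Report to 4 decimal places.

Under SRS without replacement, Var(ȳ) = (1 − f)·s²/n with f = n/N = 1654/7911 = 0.20907597.
Var(ȳ) = (1 − 0.20907597)·36.05/1654 = 0.79092403·0.021795647 = 0.017238701.
SE(ȳ) = √(0.017238701) = 0.1313.

0.1313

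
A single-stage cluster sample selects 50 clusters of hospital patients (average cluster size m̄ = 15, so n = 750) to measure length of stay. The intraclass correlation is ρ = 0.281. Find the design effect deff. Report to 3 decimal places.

4.934

deff = 1 + (15 − 1)·0.281 = 1 + 3.934 = 4.934.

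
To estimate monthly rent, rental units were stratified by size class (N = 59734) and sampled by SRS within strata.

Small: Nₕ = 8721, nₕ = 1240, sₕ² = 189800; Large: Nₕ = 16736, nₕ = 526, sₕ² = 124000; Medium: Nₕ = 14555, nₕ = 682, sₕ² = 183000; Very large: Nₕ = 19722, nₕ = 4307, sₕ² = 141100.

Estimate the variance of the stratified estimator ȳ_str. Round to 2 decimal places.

38.70

Var(ȳ_str) = Σₕ Wₕ²(1 − fₕ)sₕ²/nₕ with Wₕ = Nₕ/N, N = 59734.
Small: Wₕ = 0.14599725; term = 0.14599725²·(1 − 0.14218553)·189800/1240 = 2.7987059.
Large: Wₕ = 0.28017544; term = 0.28017544²·(1 − 0.03142925)·124000/526 = 17.92369.
Medium: Wₕ = 0.24366358; term = 0.24366358²·(1 − 0.04685675)·183000/682 = 15.184696.
Very large: Wₕ = 0.33016373; term = 0.33016373²·(1 − 0.21838556)·141100/4307 = 2.7912802.
Sum = 38.698372.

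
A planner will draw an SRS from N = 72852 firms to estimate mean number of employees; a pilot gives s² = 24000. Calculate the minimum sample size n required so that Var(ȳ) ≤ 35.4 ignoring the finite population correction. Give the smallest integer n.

Without fpc, n₀ = s²/D = 24000/35.4 = 677.9661.
Rounding up, n = 678.

678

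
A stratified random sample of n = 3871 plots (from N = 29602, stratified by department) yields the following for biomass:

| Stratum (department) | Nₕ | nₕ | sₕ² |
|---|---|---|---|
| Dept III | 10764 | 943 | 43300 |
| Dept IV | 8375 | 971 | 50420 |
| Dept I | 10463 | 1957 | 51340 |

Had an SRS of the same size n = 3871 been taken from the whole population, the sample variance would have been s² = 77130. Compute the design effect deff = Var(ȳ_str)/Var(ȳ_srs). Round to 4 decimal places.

Var(ȳ_str) = Σ Wₕ²(1−fₕ)sₕ²/nₕ with Wₕ = Nₕ/29602:
  Dept III: (10764/29602)²·(1−943/10764)·43300/943 = 5.5394098
  Dept IV: (8375/29602)²·(1−971/8375)·50420/971 = 3.6744533
  Dept I: (10463/29602)²·(1−1957/10463)·51340/1957 = 2.6644313
  → Var(ȳ_str) = 11.878294.
Var(ȳ_srs) = (1 − 3871/29602)·77130/3871 = 17.319517.
deff = 11.878294 / 17.319517 = 0.6858.

0.6858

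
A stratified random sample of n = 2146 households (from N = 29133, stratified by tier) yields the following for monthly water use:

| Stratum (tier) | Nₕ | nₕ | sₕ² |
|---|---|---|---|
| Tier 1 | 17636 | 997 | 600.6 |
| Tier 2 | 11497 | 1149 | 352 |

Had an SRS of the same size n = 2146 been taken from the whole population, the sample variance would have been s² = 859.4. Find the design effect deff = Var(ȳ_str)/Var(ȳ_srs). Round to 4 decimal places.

Var(ȳ_str) = Σ Wₕ²(1−fₕ)sₕ²/nₕ with Wₕ = Nₕ/29133:
  Tier 1: (17636/29133)²·(1−997/17636)·600.6/997 = 0.20827976
  Tier 2: (11497/29133)²·(1−1149/11497)·352/1149 = 0.042943078
  → Var(ȳ_str) = 0.25122284.
Var(ȳ_srs) = (1 − 2146/29133)·859.4/2146 = 0.37096679.
deff = 0.25122284 / 0.37096679 = 0.6772.

0.6772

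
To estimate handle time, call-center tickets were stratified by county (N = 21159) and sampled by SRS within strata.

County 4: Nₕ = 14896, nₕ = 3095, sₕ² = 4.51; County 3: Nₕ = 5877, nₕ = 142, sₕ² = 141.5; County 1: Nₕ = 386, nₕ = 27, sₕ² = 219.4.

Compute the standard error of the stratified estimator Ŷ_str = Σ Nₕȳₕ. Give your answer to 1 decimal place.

5913.4

Var(Ŷ_str) = Σₕ Nₕ²(1 − fₕ)sₕ²/nₕ.
County 4: 14896²·(1 − 3095/14896)·4.51/3095 = 256155.9.
County 3: 5877²·(1 − 142/5877)·141.5/142 = 3.3585917 × 10^7.
County 1: 386²·(1 − 27/386)·219.4/27 = 1.1260421 × 10^6.
Sum = 3.4968115 × 10^7.
SE = √(3.4968115 × 10^7) = 5913.4.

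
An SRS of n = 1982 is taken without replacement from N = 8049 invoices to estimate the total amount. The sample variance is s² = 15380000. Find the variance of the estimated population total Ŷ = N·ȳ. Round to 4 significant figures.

3.789 × 10^11

Var(Ŷ) = N²·Var(ȳ) = N²·(1 − n/N)·s²/n.
f = 1982/8049 = 0.24624177; Var(ȳ) = 0.75375823·15380000/1982 = 5849.0422.
Var(Ŷ) = 8049² · 5849.0422 = 3.7893839 × 10^11.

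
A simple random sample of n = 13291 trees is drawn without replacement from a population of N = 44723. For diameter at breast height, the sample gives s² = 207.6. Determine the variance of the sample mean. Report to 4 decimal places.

Under SRS without replacement, Var(ȳ) = (1 − f)·s²/n with f = n/N = 13291/44723 = 0.29718489.
Var(ȳ) = (1 − 0.29718489)·207.6/13291 = 0.70281511·0.015619592 = 0.010977685.

0.0110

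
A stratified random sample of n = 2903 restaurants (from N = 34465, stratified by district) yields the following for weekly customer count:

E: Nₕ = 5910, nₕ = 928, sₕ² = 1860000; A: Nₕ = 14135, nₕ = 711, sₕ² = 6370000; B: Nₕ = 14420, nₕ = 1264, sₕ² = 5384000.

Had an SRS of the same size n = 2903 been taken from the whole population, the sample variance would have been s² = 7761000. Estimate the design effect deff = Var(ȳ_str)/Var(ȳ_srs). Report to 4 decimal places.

Var(ȳ_str) = Σ Wₕ²(1−fₕ)sₕ²/nₕ with Wₕ = Nₕ/34465:
  E: (5910/34465)²·(1−928/5910)·1860000/928 = 49.682061
  A: (14135/34465)²·(1−711/14135)·6370000/711 = 1431.1693
  B: (14420/34465)²·(1−1264/14420)·5384000/1264 = 680.28444
  → Var(ȳ_str) = 2161.1358.
Var(ȳ_srs) = (1 − 2903/34465)·7761000/2903 = 2448.2563.
deff = 2161.1358 / 2448.2563 = 0.8827.

0.8827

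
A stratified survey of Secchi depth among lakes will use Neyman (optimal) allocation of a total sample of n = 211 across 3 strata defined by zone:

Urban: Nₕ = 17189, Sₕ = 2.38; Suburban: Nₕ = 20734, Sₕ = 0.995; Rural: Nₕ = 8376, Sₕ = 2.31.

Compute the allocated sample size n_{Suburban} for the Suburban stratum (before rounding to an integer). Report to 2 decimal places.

53.81

Neyman allocation: nₕ = n·NₕSₕ / Σⱼ NⱼSⱼ.
Σ NⱼSⱼ = 17189·2.38 + 20734·0.995 + 8376·2.31 = 80888.71.
n_{Suburban} = 211·20734·0.995 / 80888.71 = 53.81.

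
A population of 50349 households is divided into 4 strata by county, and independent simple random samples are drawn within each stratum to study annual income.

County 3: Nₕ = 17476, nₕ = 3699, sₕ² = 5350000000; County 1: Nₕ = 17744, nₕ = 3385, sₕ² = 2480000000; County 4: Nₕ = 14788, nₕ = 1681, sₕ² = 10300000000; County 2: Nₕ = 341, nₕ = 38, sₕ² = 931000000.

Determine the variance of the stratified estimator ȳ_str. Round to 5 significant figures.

Var(ȳ_str) = Σₕ Wₕ²(1 − fₕ)sₕ²/nₕ with Wₕ = Nₕ/N, N = 50349.
County 3: Wₕ = 0.34709726; term = 0.34709726²·(1 − 0.21166171)·5350000000/3699 = 137367.64.
County 1: Wₕ = 0.35242011; term = 0.35242011²·(1 − 0.19076871)·2480000000/3385 = 73635.465.
County 4: Wₕ = 0.29370990; term = 0.29370990²·(1 − 0.11367325)·10300000000/1681 = 468490.25.
County 2: Wₕ = 0.00677273; term = 0.00677273²·(1 − 0.11143695)·931000000/38 = 998.57662.
Sum = 680491.93.

680490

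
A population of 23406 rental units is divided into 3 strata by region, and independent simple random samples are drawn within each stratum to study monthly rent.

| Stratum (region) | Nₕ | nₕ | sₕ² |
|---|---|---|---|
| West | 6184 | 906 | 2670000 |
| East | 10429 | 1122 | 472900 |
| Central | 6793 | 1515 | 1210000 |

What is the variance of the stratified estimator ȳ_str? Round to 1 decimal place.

Var(ȳ_str) = Σₕ Wₕ²(1 − fₕ)sₕ²/nₕ with Wₕ = Nₕ/N, N = 23406.
West: Wₕ = 0.26420576; term = 0.26420576²·(1 − 0.14650712)·2670000/906 = 175.57696.
East: Wₕ = 0.44556951; term = 0.44556951²·(1 − 0.10758462)·472900/1122 = 74.674863.
Central: Wₕ = 0.29022473; term = 0.29022473²·(1 − 0.22302370)·1210000/1515 = 52.269619.
Sum = 302.52144.

302.5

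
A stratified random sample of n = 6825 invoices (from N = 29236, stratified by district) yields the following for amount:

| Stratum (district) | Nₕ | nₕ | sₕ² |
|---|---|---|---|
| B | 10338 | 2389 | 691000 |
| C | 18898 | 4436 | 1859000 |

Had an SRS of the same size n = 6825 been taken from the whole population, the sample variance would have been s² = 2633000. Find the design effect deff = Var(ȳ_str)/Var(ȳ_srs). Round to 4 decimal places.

Var(ȳ_str) = Σ Wₕ²(1−fₕ)sₕ²/nₕ with Wₕ = Nₕ/29236:
  B: (10338/29236)²·(1−2389/10338)·691000/2389 = 27.808337
  C: (18898/29236)²·(1−4436/18898)·1859000/4436 = 133.99733
  → Var(ȳ_str) = 161.80567.
Var(ȳ_srs) = (1 − 6825/29236)·2633000/6825 = 295.72735.
deff = 161.80567 / 295.72735 = 0.5471.

0.5471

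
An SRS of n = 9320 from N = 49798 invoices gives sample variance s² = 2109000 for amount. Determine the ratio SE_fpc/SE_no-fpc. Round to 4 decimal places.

0.9016

f = n/N = 9320/49798 = 0.18715611.
SE_no-fpc = √(s²/n) = 15.042857; SE_fpc = √((1−f)s²/n) = 13.562317.
Ratio = √(1−f) = 0.90157855.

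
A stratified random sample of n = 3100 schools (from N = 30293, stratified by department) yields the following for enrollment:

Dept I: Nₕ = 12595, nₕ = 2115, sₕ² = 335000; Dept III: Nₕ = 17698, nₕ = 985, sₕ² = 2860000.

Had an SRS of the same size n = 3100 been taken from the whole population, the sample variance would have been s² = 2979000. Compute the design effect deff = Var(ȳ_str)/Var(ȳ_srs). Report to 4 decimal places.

1.1113

Var(ȳ_str) = Σ Wₕ²(1−fₕ)sₕ²/nₕ with Wₕ = Nₕ/30293:
  Dept I: (12595/30293)²·(1−2115/12595)·335000/2115 = 22.782917
  Dept III: (17698/30293)²·(1−985/17698)·2860000/985 = 935.88791
  → Var(ȳ_str) = 958.67083.
Var(ȳ_srs) = (1 − 3100/30293)·2979000/3100 = 862.62819.
deff = 958.67083 / 862.62819 = 1.1113.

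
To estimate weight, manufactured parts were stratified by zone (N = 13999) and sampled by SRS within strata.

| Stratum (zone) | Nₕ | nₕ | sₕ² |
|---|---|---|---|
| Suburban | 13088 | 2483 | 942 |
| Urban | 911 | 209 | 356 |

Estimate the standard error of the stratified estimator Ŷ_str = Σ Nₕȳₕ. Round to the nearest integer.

Var(Ŷ_str) = Σₕ Nₕ²(1 − fₕ)sₕ²/nₕ.
Suburban: 13088²·(1 − 2483/13088)·942/2483 = 5.2657246 × 10^7.
Urban: 911²·(1 − 209/911)·356/209 = 1.0893293 × 10^6.
Sum = 5.3746575 × 10^7.
SE = √(5.3746575 × 10^7) = 7331.

7331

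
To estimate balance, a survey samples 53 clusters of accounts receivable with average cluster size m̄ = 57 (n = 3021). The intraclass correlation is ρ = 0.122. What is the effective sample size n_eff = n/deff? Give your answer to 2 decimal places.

385.73

deff = 1 + (57 − 1)·0.122 = 1 + 6.832 = 7.832.
n_eff = 3021 / 7.832 = 385.73.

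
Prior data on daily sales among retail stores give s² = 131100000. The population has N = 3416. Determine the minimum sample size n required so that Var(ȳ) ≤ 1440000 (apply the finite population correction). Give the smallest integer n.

89

Without fpc, n₀ = s²/D = 131100000/1440000 = 91.0417.
With fpc, (1 − n/N)·s²/n ≤ D requires n ≥ n₀/(1 + n₀/N) = 91.0417/(1 + 91.0417/3416) = 88.6783.
Rounding up, n = 89.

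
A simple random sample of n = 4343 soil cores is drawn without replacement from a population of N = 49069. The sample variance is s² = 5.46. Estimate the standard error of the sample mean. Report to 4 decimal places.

Under SRS without replacement, Var(ȳ) = (1 − f)·s²/n with f = n/N = 4343/49069 = 0.08850802.
Var(ȳ) = (1 − 0.08850802)·5.46/4343 = 0.91149198·0.0012571955 = 0.0011459236.
SE(ȳ) = √(0.0011459236) = 0.0339.

0.0339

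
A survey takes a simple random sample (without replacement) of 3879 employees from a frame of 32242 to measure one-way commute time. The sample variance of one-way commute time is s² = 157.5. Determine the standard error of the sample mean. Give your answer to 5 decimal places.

0.18899

Under SRS without replacement, Var(ȳ) = (1 − f)·s²/n with f = n/N = 3879/32242 = 0.12030891.
Var(ȳ) = (1 − 0.12030891)·157.5/3879 = 0.87969109·0.040603248 = 0.035718316.
SE(ȳ) = √(0.035718316) = 0.18899.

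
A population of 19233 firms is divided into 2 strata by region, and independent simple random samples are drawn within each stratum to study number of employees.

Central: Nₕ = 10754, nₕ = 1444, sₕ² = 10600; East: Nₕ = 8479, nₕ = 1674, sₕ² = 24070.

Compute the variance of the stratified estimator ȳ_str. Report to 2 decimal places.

Var(ȳ_str) = Σₕ Wₕ²(1 − fₕ)sₕ²/nₕ with Wₕ = Nₕ/N, N = 19233.
Central: Wₕ = 0.55914314; term = 0.55914314²·(1 − 0.13427562)·10600/1444 = 1.9868465.
East: Wₕ = 0.44085686; term = 0.44085686²·(1 − 0.19742894)·24070/1674 = 2.2428454.
Sum = 4.2296919.

4.23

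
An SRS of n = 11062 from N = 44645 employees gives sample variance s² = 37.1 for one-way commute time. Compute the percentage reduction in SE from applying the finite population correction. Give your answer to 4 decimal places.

f = n/N = 11062/44645 = 0.24777691.
SE_no-fpc = √(s²/n) = 0.057912209; SE_fpc = √((1−f)s²/n) = 0.050227719.
Ratio = √(1−f) = 0.86730796. Reduction = 100·(1 − 0.86730796) = 13.2692%.

13.2692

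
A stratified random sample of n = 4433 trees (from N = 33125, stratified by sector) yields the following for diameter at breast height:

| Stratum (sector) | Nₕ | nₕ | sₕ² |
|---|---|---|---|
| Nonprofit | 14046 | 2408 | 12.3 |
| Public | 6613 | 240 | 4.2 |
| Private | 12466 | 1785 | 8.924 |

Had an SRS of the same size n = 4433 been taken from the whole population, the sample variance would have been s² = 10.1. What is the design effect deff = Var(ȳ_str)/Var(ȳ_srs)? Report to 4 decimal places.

Var(ȳ_str) = Σ Wₕ²(1−fₕ)sₕ²/nₕ with Wₕ = Nₕ/33125:
  Nonprofit: (14046/33125)²·(1−2408/14046)·12.3/2408 = 7.6097059 × 10^-4
  Public: (6613/33125)²·(1−240/6613)·4.2/240 = 6.7215389 × 10^-4
  Private: (12466/33125)²·(1−1785/12466)·8.924/1785 = 6.0666453 × 10^-4
  → Var(ȳ_str) = 0.002039789.
Var(ȳ_srs) = (1 − 4433/33125)·10.1/4433 = 0.0019734611.
deff = 0.002039789 / 0.0019734611 = 1.0336.

1.0336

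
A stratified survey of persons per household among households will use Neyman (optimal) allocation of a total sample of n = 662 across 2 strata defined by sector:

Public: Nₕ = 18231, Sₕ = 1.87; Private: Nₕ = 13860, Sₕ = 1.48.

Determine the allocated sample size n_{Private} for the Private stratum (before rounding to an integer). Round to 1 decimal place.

Neyman allocation: nₕ = n·NₕSₕ / Σⱼ NⱼSⱼ.
Σ NⱼSⱼ = 18231·1.87 + 13860·1.48 = 54604.77.
n_{Private} = 662·13860·1.48 / 54604.77 = 248.7.

248.7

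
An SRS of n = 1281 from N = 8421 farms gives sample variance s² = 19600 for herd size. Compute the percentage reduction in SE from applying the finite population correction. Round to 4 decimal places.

f = n/N = 1281/8421 = 0.15211970.
SE_no-fpc = √(s²/n) = 3.9115913; SE_fpc = √((1−f)s²/n) = 3.6018095.
Ratio = √(1−f) = 0.92080416. Reduction = 100·(1 − 0.92080416) = 7.9196%.

7.9196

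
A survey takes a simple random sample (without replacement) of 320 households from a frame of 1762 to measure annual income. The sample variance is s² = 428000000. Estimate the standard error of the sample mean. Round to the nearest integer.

Under SRS without replacement, Var(ȳ) = (1 − f)·s²/n with f = n/N = 320/1762 = 0.18161180.
Var(ȳ) = (1 − 0.18161180)·428000000/320 = 0.81838820·1.3375 × 10^6 = 1.0945942 × 10^6.
SE(ȳ) = √(1.0945942 × 10^6) = 1046.

1046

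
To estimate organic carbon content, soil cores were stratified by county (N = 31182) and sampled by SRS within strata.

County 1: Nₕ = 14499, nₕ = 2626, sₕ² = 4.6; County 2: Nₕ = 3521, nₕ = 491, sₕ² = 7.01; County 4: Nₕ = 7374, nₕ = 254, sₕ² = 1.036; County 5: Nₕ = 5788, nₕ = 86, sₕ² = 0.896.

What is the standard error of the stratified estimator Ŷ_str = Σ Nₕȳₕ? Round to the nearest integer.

Var(Ŷ_str) = Σₕ Nₕ²(1 − fₕ)sₕ²/nₕ.
County 1: 14499²·(1 − 2626/14499)·4.6/2626 = 301551.59.
County 2: 3521²·(1 − 491/3521)·7.01/491 = 152315.88.
County 4: 7374²·(1 − 254/7374)·1.036/254 = 214145.61.
County 5: 5788²·(1 − 86/5788)·0.896/86 = 343847.04.
Sum = 1.0118601 × 10^6.
SE = √(1.0118601 × 10^6) = 1006.

1006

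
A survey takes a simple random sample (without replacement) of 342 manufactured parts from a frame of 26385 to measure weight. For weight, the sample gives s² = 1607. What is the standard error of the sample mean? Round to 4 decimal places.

2.1536

Under SRS without replacement, Var(ȳ) = (1 − f)·s²/n with f = n/N = 342/26385 = 0.01296191.
Var(ȳ) = (1 − 0.01296191)·1607/342 = 0.98703809·4.6988304 = 4.6379246.
SE(ȳ) = √(4.6379246) = 2.1536.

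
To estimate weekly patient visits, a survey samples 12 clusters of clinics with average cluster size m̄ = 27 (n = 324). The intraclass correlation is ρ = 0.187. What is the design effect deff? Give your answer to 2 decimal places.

deff = 1 + (27 − 1)·0.187 = 1 + 4.862 = 5.862.

5.86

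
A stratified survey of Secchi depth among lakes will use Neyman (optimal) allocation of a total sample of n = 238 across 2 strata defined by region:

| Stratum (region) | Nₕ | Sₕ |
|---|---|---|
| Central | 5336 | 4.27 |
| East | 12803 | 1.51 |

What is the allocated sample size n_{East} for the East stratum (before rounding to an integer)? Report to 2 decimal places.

Neyman allocation: nₕ = n·NₕSₕ / Σⱼ NⱼSⱼ.
Σ NⱼSⱼ = 5336·4.27 + 12803·1.51 = 42117.25.
n_{East} = 238·12803·1.51 / 42117.25 = 109.25.

109.25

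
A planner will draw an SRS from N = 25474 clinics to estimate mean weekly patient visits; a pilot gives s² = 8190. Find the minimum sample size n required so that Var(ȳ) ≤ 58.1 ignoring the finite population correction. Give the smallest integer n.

Without fpc, n₀ = s²/D = 8190/58.1 = 140.9639.
Rounding up, n = 141.

141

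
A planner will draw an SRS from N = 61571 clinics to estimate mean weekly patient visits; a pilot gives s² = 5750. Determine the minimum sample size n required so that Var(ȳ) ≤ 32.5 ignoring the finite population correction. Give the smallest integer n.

Without fpc, n₀ = s²/D = 5750/32.5 = 176.9231.
Rounding up, n = 177.

177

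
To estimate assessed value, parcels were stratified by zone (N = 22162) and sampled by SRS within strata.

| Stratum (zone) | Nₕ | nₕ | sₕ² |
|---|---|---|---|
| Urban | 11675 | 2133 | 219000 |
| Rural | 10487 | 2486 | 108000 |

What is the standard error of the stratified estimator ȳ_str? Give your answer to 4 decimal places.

Var(ȳ_str) = Σₕ Wₕ²(1 − fₕ)sₕ²/nₕ with Wₕ = Nₕ/N, N = 22162.
Urban: Wₕ = 0.52680264; term = 0.52680264²·(1 − 0.18269807)·219000/2133 = 23.287971.
Rural: Wₕ = 0.47319736; term = 0.47319736²·(1 − 0.23705540)·108000/2486 = 7.4216466.
Sum = 30.709618.
SE = √(30.709618) = 5.5416.

5.5416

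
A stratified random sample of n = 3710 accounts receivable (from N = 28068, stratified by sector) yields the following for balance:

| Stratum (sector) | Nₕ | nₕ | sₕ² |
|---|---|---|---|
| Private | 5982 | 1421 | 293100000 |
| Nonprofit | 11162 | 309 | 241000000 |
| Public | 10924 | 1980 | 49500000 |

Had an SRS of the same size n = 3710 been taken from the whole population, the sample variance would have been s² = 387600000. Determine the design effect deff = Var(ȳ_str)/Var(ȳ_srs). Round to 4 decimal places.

Var(ȳ_str) = Σ Wₕ²(1−fₕ)sₕ²/nₕ with Wₕ = Nₕ/28068:
  Private: (5982/28068)²·(1−1421/5982)·293100000/1421 = 7143.4052
  Nonprofit: (11162/28068)²·(1−309/11162)·241000000/309 = 119929.89
  Public: (10924/28068)²·(1−1980/10924)·49500000/1980 = 3100.4916
  → Var(ȳ_str) = 130173.79.
Var(ȳ_srs) = (1 − 3710/28068)·387600000/3710 = 90665.073.
deff = 130173.79 / 90665.073 = 1.4358.

1.4358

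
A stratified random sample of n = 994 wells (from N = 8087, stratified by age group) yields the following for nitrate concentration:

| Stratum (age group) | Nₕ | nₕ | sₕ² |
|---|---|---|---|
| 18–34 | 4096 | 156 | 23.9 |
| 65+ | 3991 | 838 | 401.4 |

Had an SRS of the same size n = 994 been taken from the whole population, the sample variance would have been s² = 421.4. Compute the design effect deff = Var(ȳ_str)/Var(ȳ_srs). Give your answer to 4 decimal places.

0.3495

Var(ȳ_str) = Σ Wₕ²(1−fₕ)sₕ²/nₕ with Wₕ = Nₕ/8087:
  18–34: (4096/8087)²·(1−156/4096)·23.9/156 = 0.037805465
  65+: (3991/8087)²·(1−838/3991)·401.4/838 = 0.092164604
  → Var(ȳ_str) = 0.12997007.
Var(ȳ_srs) = (1 − 994/8087)·421.4/994 = 0.37183534.
deff = 0.12997007 / 0.37183534 = 0.3495.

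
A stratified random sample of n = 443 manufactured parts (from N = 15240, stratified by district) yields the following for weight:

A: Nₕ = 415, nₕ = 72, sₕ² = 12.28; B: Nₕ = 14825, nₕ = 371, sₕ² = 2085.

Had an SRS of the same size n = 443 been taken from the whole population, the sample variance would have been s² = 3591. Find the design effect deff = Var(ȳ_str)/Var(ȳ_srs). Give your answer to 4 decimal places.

Var(ȳ_str) = Σ Wₕ²(1−fₕ)sₕ²/nₕ with Wₕ = Nₕ/15240:
  A: (415/15240)²·(1−72/415)·12.28/72 = 1.0452933 × 10^-4
  B: (14825/15240)²·(1−371/14825)·2085/371 = 5.1849547
  → Var(ȳ_str) = 5.1850592.
Var(ȳ_srs) = (1 − 443/15240)·3591/443 = 7.8704649.
deff = 5.1850592 / 7.8704649 = 0.6588.

0.6588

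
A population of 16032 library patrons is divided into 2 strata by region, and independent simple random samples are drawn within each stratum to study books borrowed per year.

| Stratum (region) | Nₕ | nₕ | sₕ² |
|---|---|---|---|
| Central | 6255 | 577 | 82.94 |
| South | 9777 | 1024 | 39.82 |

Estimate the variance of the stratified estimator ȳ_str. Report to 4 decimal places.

0.0328

Var(ȳ_str) = Σₕ Wₕ²(1 − fₕ)sₕ²/nₕ with Wₕ = Nₕ/N, N = 16032.
Central: Wₕ = 0.39015719; term = 0.39015719²·(1 − 0.09224620)·82.94/577 = 0.019862573.
South: Wₕ = 0.60984281; term = 0.60984281²·(1 − 0.10473560)·39.82/1024 = 0.012947575.
Sum = 0.032810148.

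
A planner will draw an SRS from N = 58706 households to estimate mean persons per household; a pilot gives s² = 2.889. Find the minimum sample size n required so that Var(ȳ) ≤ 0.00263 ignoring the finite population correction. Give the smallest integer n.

Without fpc, n₀ = s²/D = 2.889/0.00263 = 1098.4791.
Rounding up, n = 1099.

1099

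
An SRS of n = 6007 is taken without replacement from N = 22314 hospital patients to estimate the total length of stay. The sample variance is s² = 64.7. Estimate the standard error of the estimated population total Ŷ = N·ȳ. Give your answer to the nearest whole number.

Var(Ŷ) = N²·Var(ȳ) = N²·(1 − n/N)·s²/n.
f = 6007/22314 = 0.26920319; Var(ȳ) = 0.73079681·64.7/6007 = 0.0078712425.
Var(Ŷ) = 22314² · 0.0078712425 = 3.9192065 × 10^6.
SE(Ŷ) = √(3.9192065 × 10^6) = 1980.

1980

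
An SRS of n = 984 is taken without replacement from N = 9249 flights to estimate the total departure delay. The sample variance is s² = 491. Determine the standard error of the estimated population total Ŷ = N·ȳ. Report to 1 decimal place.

Var(Ŷ) = N²·Var(ȳ) = N²·(1 − n/N)·s²/n.
f = 984/9249 = 0.10638988; Var(ȳ) = 0.89361012·491/984 = 0.44589692.
Var(Ŷ) = 9249² · 0.44589692 = 3.8143807 × 10^7.
SE(Ŷ) = √(3.8143807 × 10^7) = 6176.1.

6176.1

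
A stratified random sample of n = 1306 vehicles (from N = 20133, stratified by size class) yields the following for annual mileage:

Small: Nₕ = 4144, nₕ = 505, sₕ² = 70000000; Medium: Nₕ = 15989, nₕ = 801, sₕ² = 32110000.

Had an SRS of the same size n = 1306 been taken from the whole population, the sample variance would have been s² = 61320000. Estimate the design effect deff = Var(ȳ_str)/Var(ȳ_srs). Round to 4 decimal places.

Var(ȳ_str) = Σ Wₕ²(1−fₕ)sₕ²/nₕ with Wₕ = Nₕ/20133:
  Small: (4144/20133)²·(1−505/4144)·70000000/505 = 5156.9329
  Medium: (15989/20133)²·(1−801/15989)·32110000/801 = 24016.665
  → Var(ȳ_str) = 29173.598.
Var(ȳ_srs) = (1 − 1306/20133)·61320000/1306 = 43906.781.
deff = 29173.598 / 43906.781 = 0.6644.

0.6644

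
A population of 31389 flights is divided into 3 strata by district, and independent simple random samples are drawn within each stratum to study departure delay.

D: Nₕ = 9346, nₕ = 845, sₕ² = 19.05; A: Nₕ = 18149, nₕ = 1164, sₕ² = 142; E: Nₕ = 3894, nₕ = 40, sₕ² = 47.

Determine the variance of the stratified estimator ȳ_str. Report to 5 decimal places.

0.05788

Var(ȳ_str) = Σₕ Wₕ²(1 − fₕ)sₕ²/nₕ with Wₕ = Nₕ/N, N = 31389.
D: Wₕ = 0.29774762; term = 0.29774762²·(1 − 0.09041301)·19.05/845 = 0.0018179382.
A: Wₕ = 0.57819618; term = 0.57819618²·(1 − 0.06413577)·142/1164 = 0.038167934.
E: Wₕ = 0.12405620; term = 0.12405620²·(1 − 0.01027221)·47/40 = 0.017897426.
Sum = 0.057883298.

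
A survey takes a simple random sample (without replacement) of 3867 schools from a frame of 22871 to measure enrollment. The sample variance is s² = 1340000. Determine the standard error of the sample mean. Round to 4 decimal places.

16.9686

Under SRS without replacement, Var(ȳ) = (1 − f)·s²/n with f = n/N = 3867/22871 = 0.16907875.
Var(ȳ) = (1 − 0.16907875)·1340000/3867 = 0.83092125·346.52185 = 287.93237.
SE(ȳ) = √(287.93237) = 16.9686.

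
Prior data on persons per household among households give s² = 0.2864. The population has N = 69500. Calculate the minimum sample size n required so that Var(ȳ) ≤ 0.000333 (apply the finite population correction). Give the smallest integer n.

Without fpc, n₀ = s²/D = 0.2864/0.000333 = 860.0601.
With fpc, (1 − n/N)·s²/n ≤ D requires n ≥ n₀/(1 + n₀/N) = 860.0601/(1 + 860.0601/69500) = 849.5470.
Rounding up, n = 850.

850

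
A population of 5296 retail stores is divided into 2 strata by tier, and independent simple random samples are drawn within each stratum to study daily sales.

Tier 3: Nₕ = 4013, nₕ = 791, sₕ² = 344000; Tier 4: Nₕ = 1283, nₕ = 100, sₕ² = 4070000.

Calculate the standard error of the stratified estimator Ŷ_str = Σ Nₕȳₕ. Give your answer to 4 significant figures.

259600

Var(Ŷ_str) = Σₕ Nₕ²(1 − fₕ)sₕ²/nₕ.
Tier 3: 4013²·(1 − 791/4013)·344000/791 = 5.623111 × 10^9.
Tier 4: 1283²·(1 − 100/1283)·4070000/100 = 6.1774012 × 10^10.
Sum = 6.7397123 × 10^10.
SE = √(6.7397123 × 10^10) = 259600.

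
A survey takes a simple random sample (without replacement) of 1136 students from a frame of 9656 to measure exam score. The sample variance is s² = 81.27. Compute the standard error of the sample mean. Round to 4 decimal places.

Under SRS without replacement, Var(ȳ) = (1 − f)·s²/n with f = n/N = 1136/9656 = 0.11764706.
Var(ȳ) = (1 − 0.11764706)·81.27/1136 = 0.88235294·0.071540493 = 0.063123964.
SE(ȳ) = √(0.063123964) = 0.2512.

0.2512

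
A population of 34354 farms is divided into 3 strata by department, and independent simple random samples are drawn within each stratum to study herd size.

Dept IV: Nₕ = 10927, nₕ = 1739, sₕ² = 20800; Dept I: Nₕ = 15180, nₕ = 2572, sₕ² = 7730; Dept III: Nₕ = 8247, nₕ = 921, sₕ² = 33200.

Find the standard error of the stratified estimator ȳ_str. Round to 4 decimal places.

1.8304

Var(ȳ_str) = Σₕ Wₕ²(1 − fₕ)sₕ²/nₕ with Wₕ = Nₕ/N, N = 34354.
Dept IV: Wₕ = 0.31807068; term = 0.31807068²·(1 − 0.15914707)·20800/1739 = 1.0174921.
Dept I: Wₕ = 0.44186994; term = 0.44186994²·(1 − 0.16943347)·7730/2572 = 0.48738469.
Dept III: Wₕ = 0.24005938; term = 0.24005938²·(1 − 0.11167697)·33200/921 = 1.845384.
Sum = 3.3502608.
SE = √(3.3502608) = 1.8304.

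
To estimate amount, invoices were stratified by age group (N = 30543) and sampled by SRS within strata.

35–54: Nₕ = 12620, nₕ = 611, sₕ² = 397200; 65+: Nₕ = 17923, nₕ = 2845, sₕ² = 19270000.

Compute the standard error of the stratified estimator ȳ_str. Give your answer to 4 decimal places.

45.4726

Var(ȳ_str) = Σₕ Wₕ²(1 − fₕ)sₕ²/nₕ with Wₕ = Nₕ/N, N = 30543.
35–54: Wₕ = 0.41318796; term = 0.41318796²·(1 − 0.04841521)·397200/611 = 105.61141.
65+: Wₕ = 0.58681204; term = 0.58681204²·(1 − 0.15873459)·19270000/2845 = 1962.1423.
Sum = 2067.7537.
SE = √(2067.7537) = 45.4726.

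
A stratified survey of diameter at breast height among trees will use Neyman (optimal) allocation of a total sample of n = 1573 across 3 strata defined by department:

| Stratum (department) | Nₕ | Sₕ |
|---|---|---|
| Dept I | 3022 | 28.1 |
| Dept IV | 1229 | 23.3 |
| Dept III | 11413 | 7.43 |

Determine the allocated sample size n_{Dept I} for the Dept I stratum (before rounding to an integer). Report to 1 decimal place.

Neyman allocation: nₕ = n·NₕSₕ / Σⱼ NⱼSⱼ.
Σ NⱼSⱼ = 3022·28.1 + 1229·23.3 + 11413·7.43 = 198352.49.
n_{Dept I} = 1573·3022·28.1 / 198352.49 = 673.4.

673.4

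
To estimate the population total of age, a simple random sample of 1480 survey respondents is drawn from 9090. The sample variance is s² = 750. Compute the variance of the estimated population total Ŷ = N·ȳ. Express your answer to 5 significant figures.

Var(Ŷ) = N²·Var(ȳ) = N²·(1 − n/N)·s²/n.
f = 1480/9090 = 0.16281628; Var(ȳ) = 0.83718372·750/1480 = 0.42424851.
Var(Ŷ) = 9090² · 0.42424851 = 3.5054848 × 10^7.

3.5055 × 10^7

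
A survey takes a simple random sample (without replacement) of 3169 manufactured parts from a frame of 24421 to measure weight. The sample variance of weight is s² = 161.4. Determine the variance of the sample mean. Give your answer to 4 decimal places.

0.0443

Under SRS without replacement, Var(ȳ) = (1 − f)·s²/n with f = n/N = 3169/24421 = 0.12976537.
Var(ȳ) = (1 − 0.12976537)·161.4/3169 = 0.87023463·0.050930893 = 0.044321827.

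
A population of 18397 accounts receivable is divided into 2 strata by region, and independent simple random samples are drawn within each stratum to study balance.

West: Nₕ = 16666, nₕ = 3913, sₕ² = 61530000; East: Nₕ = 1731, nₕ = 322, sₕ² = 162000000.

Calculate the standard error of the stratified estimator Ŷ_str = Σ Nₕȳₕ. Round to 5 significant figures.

2.1376 × 10^6

Var(Ŷ_str) = Σₕ Nₕ²(1 − fₕ)sₕ²/nₕ.
West: 16666²·(1 − 3913/16666)·61530000/3913 = 3.3421105 × 10^12.
East: 1731²·(1 − 322/1731)·162000000/322 = 1.227064 × 10^12.
Sum = 4.5691745 × 10^12.
SE = √(4.5691745 × 10^12) = 2.1376 × 10^6.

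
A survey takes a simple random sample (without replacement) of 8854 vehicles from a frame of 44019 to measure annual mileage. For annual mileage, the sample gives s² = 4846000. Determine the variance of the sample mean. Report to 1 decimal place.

Under SRS without replacement, Var(ȳ) = (1 − f)·s²/n with f = n/N = 8854/44019 = 0.20114042.
Var(ȳ) = (1 − 0.20114042)·4846000/8854 = 0.79885958·547.32324 = 437.23442.

437.2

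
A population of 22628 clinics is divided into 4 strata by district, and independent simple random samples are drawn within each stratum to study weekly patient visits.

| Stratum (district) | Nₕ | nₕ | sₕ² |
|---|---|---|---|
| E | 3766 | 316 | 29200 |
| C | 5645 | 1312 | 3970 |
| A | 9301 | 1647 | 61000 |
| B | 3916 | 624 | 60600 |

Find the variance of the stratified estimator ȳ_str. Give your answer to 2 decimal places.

Var(ȳ_str) = Σₕ Wₕ²(1 − fₕ)sₕ²/nₕ with Wₕ = Nₕ/N, N = 22628.
E: Wₕ = 0.16643097; term = 0.16643097²·(1 − 0.08390866)·29200/316 = 2.344784.
C: Wₕ = 0.24946968; term = 0.24946968²·(1 − 0.23241807)·3970/1312 = 0.14454962.
A: Wₕ = 0.41103942; term = 0.41103942²·(1 − 0.17707773)·61000/1647 = 5.1494637.
B: Wₕ = 0.17305993; term = 0.17305993²·(1 − 0.15934627)·60600/624 = 2.4451089.
Sum = 10.083906.

10.08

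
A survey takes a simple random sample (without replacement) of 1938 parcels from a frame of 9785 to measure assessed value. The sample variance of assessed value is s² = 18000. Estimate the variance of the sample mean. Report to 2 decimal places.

Under SRS without replacement, Var(ȳ) = (1 − f)·s²/n with f = n/N = 1938/9785 = 0.19805825.
Var(ȳ) = (1 − 0.19805825)·18000/1938 = 0.80194175·9.2879257 = 7.4483754.

7.45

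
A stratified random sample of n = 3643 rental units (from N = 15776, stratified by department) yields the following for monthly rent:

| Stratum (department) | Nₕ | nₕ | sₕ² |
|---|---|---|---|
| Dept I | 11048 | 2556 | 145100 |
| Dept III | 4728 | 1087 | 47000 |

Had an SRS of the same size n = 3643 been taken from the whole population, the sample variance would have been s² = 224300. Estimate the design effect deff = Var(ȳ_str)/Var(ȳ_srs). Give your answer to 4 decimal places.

Var(ȳ_str) = Σ Wₕ²(1−fₕ)sₕ²/nₕ with Wₕ = Nₕ/15776:
  Dept I: (11048/15776)²·(1−2556/11048)·145100/2556 = 21.399638
  Dept III: (4728/15776)²·(1−1087/4728)·47000/1087 = 2.9906987
  → Var(ȳ_str) = 24.390337.
Var(ȳ_srs) = (1 − 3643/15776)·224300/3643 = 47.352335.
deff = 24.390337 / 47.352335 = 0.5151.

0.5151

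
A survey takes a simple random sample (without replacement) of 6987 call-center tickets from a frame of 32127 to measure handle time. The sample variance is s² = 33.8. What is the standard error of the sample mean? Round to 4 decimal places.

Under SRS without replacement, Var(ȳ) = (1 − f)·s²/n with f = n/N = 6987/32127 = 0.21748062.
Var(ȳ) = (1 − 0.21748062)·33.8/6987 = 0.78251938·0.0048375555 = 0.0037854809.
SE(ȳ) = √(0.0037854809) = 0.0615.

0.0615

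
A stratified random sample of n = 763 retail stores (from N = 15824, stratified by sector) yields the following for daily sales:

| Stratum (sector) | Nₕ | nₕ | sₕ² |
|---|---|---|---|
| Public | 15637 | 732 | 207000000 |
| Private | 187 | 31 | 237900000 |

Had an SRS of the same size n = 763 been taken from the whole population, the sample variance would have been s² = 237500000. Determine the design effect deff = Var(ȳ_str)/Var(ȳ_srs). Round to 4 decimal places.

0.8915

Var(ȳ_str) = Σ Wₕ²(1−fₕ)sₕ²/nₕ with Wₕ = Nₕ/15824:
  Public: (15637/15824)²·(1−732/15637)·207000000/732 = 263215.91
  Private: (187/15824)²·(1−31/187)·237900000/31 = 894.05946
  → Var(ȳ_str) = 264109.97.
Var(ȳ_srs) = (1 − 763/15824)·237500000/763 = 296262.45.
deff = 264109.97 / 296262.45 = 0.8915.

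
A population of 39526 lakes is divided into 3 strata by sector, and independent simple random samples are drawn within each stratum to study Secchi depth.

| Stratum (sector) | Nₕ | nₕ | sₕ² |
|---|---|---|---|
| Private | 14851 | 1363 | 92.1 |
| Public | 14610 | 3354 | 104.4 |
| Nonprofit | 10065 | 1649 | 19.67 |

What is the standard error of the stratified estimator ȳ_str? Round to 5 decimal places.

Var(ȳ_str) = Σₕ Wₕ²(1 − fₕ)sₕ²/nₕ with Wₕ = Nₕ/N, N = 39526.
Private: Wₕ = 0.37572737; term = 0.37572737²·(1 − 0.09177833)·92.1/1363 = 0.0086636579.
Public: Wₕ = 0.36963012; term = 0.36963012²·(1 − 0.22956879)·104.4/3354 = 0.0032764686.
Nonprofit: Wₕ = 0.25464251; term = 0.25464251²·(1 − 0.16383507)·19.67/1649 = 6.4675155 × 10^-4.
Sum = 0.012586878.
SE = √(0.012586878) = 0.11219.

0.11219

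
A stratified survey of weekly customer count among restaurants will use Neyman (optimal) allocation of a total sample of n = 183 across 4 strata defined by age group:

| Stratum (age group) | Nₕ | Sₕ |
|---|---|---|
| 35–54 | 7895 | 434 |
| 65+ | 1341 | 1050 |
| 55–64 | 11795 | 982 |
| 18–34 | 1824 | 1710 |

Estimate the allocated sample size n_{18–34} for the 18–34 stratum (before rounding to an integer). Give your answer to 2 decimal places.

Neyman allocation: nₕ = n·NₕSₕ / Σⱼ NⱼSⱼ.
Σ NⱼSⱼ = 7895·434 + 1341·1050 + 11795·982 + 1824·1710 = 1.953621 × 10^7.
n_{18–34} = 183·1824·1710 / (1.953621 × 10^7) = 29.22.

29.22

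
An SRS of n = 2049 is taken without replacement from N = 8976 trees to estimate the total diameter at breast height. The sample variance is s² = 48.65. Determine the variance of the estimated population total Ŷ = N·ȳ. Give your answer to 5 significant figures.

1.4763 × 10^6

Var(Ŷ) = N²·Var(ȳ) = N²·(1 − n/N)·s²/n.
f = 2049/8976 = 0.22827540; Var(ȳ) = 0.77172460·48.65/2049 = 0.01832328.
Var(Ŷ) = 8976² · 0.01832328 = 1.4762806 × 10^6.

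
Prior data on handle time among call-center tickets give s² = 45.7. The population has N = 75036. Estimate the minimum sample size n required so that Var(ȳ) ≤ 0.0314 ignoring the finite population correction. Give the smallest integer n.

1456

Without fpc, n₀ = s²/D = 45.7/0.0314 = 1455.4140.
Rounding up, n = 1456.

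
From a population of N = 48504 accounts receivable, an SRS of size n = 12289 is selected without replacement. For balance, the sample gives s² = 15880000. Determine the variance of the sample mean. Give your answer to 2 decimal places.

Under SRS without replacement, Var(ȳ) = (1 − f)·s²/n with f = n/N = 12289/48504 = 0.25336055.
Var(ȳ) = (1 − 0.25336055)·15880000/12289 = 0.74663945·1292.2125 = 964.81687.

964.82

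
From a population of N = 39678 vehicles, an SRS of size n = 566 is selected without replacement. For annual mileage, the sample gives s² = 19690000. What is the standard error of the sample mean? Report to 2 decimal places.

185.18

Under SRS without replacement, Var(ȳ) = (1 − f)·s²/n with f = n/N = 566/39678 = 0.01426483.
Var(ȳ) = (1 − 0.01426483)·19690000/566 = 0.98573517·34787.986 = 34291.741.
SE(ȳ) = √(34291.741) = 185.18.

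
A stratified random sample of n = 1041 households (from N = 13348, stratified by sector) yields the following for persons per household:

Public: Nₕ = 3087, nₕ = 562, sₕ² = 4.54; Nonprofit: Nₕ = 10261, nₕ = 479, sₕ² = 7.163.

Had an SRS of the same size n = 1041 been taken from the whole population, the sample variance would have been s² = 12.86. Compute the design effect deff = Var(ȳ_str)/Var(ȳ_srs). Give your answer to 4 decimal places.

0.7707

Var(ȳ_str) = Σ Wₕ²(1−fₕ)sₕ²/nₕ with Wₕ = Nₕ/13348:
  Public: (3087/13348)²·(1−562/3087)·4.54/562 = 3.5341514 × 10^-4
  Nonprofit: (10261/13348)²·(1−479/10261)·7.163/479 = 0.0084245049
  → Var(ȳ_str) = 0.00877792.
Var(ȳ_srs) = (1 − 1041/13348)·12.86/1041 = 0.011390066.
deff = 0.00877792 / 0.011390066 = 0.7707.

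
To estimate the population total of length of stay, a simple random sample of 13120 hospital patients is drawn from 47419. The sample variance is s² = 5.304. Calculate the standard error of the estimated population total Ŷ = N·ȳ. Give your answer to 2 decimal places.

810.87

Var(Ŷ) = N²·Var(ȳ) = N²·(1 − n/N)·s²/n.
f = 13120/47419 = 0.27668234; Var(ȳ) = 0.72331766·5.304/13120 = 2.9241439 × 10^-4.
Var(Ŷ) = 47419² · (2.9241439 × 10^-4) = 657511.76.
SE(Ŷ) = √(657511.76) = 810.87.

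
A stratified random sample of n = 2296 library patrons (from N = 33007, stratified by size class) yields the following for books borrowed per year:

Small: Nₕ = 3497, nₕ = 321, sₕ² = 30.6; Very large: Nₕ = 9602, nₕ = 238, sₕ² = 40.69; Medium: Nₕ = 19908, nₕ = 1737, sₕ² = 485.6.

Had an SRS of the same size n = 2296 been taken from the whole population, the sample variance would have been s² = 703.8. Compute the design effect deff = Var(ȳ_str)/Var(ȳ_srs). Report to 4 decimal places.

0.3783

Var(ȳ_str) = Σ Wₕ²(1−fₕ)sₕ²/nₕ with Wₕ = Nₕ/33007:
  Small: (3497/33007)²·(1−321/3497)·30.6/321 = 9.7180787 × 10^-4
  Very large: (9602/33007)²·(1−238/9602)·40.69/238 = 0.014109828
  Medium: (19908/33007)²·(1−1737/19908)·485.6/1737 = 0.092826765
  → Var(ȳ_str) = 0.1079084.
Var(ȳ_srs) = (1 − 2296/33007)·703.8/2296 = 0.28521035.
deff = 0.1079084 / 0.28521035 = 0.3783.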